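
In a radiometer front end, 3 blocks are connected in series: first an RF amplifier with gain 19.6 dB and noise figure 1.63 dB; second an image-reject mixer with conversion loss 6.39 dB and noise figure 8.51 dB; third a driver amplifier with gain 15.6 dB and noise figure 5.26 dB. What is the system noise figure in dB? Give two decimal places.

2.13 dB

Convert to linear (a loss of L dB is a gain of −L dB): F_i = 10^(NF_i/10), G_i = 10^(G_i,dB/10)
  Stage 1: F_1 = 10^(1.63/10) = 1.455, G_1 = 10^(19.6/10) = 91.20
  Stage 2: F_2 = 10^(8.51/10) = 7.096, G_2 = 10^(−6.39/10) = 0.2296
  Stage 3: F_3 = 10^(5.26/10) = 3.357, G_3 = 10^(15.6/10) = 36.31
Friis cascade:
  F = 1.455 + (7.096 − 1)/91.20 + (3.357 − 1)/20.94 = 1.635
NF = 10 log₁₀(1.635) = 2.13 dB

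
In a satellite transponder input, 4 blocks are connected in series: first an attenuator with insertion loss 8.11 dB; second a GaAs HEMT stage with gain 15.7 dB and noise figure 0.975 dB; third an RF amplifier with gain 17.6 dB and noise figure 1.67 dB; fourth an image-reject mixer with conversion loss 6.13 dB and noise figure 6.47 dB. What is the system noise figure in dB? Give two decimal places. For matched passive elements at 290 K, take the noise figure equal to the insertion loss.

Convert to linear (a loss of L dB is a gain of −L dB): F_i = 10^(NF_i/10), G_i = 10^(G_i,dB/10)
  Stage 1: F_1 = 10^(8.11/10) = 6.471, G_1 = 10^(−8.11/10) = 0.1545
  Stage 2: F_2 = 10^(0.975/10) = 1.252, G_2 = 10^(15.7/10) = 37.15
  Stage 3: F_3 = 10^(1.67/10) = 1.469, G_3 = 10^(17.6/10) = 57.54
  Stage 4: F_4 = 10^(6.47/10) = 4.436, G_4 = 10^(−6.13/10) = 0.2438
Friis cascade:
  F = 6.471 + (1.252 − 1)/0.1545 + (1.469 − 1)/5.741 + (4.436 − 1)/330.4 = 8.192
NF = 10 log₁₀(8.192) = 9.13 dB

9.13 dB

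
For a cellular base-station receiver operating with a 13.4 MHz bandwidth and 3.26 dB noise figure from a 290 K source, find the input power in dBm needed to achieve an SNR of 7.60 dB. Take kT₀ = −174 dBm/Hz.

−91.9 dBm

Sensitivity = −174 + 10 log₁₀(B) + NF + SNR_min
= −174 + 71.27 + 3.26 + 7.60
= −91.87 dBm → −91.9 dBm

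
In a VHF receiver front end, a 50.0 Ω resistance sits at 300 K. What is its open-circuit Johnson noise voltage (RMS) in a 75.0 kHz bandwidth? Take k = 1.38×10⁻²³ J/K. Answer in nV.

V_n = √(4kTRB)
4kTRB = 4 × 1.38×10⁻²³ × 300 × 5.00×10¹ × 7.50×10⁴ = 6.21×10⁻¹⁴ V²
V_n = √(6.21×10⁻¹⁴) = 2.49×10⁻⁷ V = 249 nV

249 nV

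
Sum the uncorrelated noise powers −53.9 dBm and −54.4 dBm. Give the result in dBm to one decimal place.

−51.1 dBm

Convert to linear, add, convert back:
P₁ = 4.07×10⁻⁹ W, P₂ = 3.63×10⁻⁹ W
P_tot = 7.70×10⁻⁹ W → 10 log₁₀(P_tot / 10⁻³) = −51.1 dBm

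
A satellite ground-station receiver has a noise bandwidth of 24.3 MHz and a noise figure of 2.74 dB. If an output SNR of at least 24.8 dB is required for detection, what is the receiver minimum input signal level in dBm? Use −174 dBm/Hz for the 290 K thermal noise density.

−72.6 dBm

Sensitivity = −174 + 10 log₁₀(B) + NF + SNR_min
= −174 + 73.86 + 2.74 + 24.8
= −72.60 dBm → −72.6 dBm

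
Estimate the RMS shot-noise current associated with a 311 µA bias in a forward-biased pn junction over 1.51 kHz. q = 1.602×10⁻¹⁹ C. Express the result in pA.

I_n = √(2qI·B)
2qI·B = 2 × 1.602×10⁻¹⁹ × 3.11×10⁻⁴ × 1.51×10³ = 1.50×10⁻¹⁹ A²
I_n = √(1.50×10⁻¹⁹) = 3.88×10⁻¹⁰ A = 388 pA

388 pA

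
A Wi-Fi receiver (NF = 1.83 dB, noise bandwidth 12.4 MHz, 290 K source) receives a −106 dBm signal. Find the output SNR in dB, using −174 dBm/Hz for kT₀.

−4.8 dB

Noise floor: N = −174 + 10 log₁₀(B) + NF
10 log₁₀(1.24×10⁷) = 70.93 dB
N = −174 + 70.93 + 1.83 = −101.24 dBm
SNR = P_sig − N = −106 − (−101.24) = −4.76 dB → −4.8 dB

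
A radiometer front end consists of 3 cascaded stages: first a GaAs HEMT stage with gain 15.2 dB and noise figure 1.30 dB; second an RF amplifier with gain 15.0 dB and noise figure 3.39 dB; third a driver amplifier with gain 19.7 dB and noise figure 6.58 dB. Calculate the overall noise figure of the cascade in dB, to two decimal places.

1.42 dB

Convert to linear (a loss of L dB is a gain of −L dB): F_i = 10^(NF_i/10), G_i = 10^(G_i,dB/10)
  Stage 1: F_1 = 10^(1.30/10) = 1.349, G_1 = 10^(15.2/10) = 33.11
  Stage 2: F_2 = 10^(3.39/10) = 2.183, G_2 = 10^(15.0/10) = 31.62
  Stage 3: F_3 = 10^(6.58/10) = 4.550, G_3 = 10^(19.7/10) = 93.33
Friis cascade:
  F = 1.349 + (2.183 − 1)/33.11 + (4.550 − 1)/1047 = 1.388
NF = 10 log₁₀(1.388) = 1.42 dB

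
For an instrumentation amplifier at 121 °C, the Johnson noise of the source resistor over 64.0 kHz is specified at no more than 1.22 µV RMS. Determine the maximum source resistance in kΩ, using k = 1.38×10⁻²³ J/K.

T = 121 °C + 273.15 = 394.15 K
Johnson–Nyquist: V_n = √(4kTRB) ⇒ R = V_n² / (4kTB)
4kTB = 4 × 1.38×10⁻²³ × 394.15 × 6.40×10⁴ = 1.39×10⁻¹⁵
R = (1.22×10⁻⁶)² / 1.39×10⁻¹⁵ = 1.07×10³ Ω = 1.07 kΩ

1.07 kΩ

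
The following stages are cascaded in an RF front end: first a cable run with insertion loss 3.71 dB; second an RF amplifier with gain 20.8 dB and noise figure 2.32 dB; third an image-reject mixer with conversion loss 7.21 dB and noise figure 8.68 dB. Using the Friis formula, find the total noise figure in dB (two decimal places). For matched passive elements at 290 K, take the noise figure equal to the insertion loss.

6.16 dB

Convert to linear (a loss of L dB is a gain of −L dB): F_i = 10^(NF_i/10), G_i = 10^(G_i,dB/10)
  Stage 1: F_1 = 10^(3.71/10) = 2.350, G_1 = 10^(−3.71/10) = 0.4256
  Stage 2: F_2 = 10^(2.32/10) = 1.706, G_2 = 10^(20.8/10) = 120.2
  Stage 3: F_3 = 10^(8.68/10) = 7.379, G_3 = 10^(−7.21/10) = 0.1901
Friis cascade:
  F = 2.350 + (1.706 − 1)/0.4256 + (7.379 − 1)/51.17 = 4.133
NF = 10 log₁₀(4.133) = 6.16 dB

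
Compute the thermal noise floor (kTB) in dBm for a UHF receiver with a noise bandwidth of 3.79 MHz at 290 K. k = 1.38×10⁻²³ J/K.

−108.2 dBm

P_n = kTB = 1.38×10⁻²³ × 290 × 3.79×10⁶ = 1.52×10⁻¹⁴ W
In dBm: 10 log₁₀(1.52×10⁻¹⁴ / 10⁻³) = −108.2 dBm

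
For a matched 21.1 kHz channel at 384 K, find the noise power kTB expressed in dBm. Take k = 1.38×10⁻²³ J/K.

−129.5 dBm

P_n = kTB = 1.38×10⁻²³ × 384 × 2.11×10⁴ = 1.12×10⁻¹⁶ W
In dBm: 10 log₁₀(1.12×10⁻¹⁶ / 10⁻³) = −129.5 dBm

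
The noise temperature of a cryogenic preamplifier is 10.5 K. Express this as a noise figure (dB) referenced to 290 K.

0.154 dB

F = 1 + T_e/T₀ = 1 + 10.5/290 = 1.03621
NF = 10 log₁₀(1.03621) = 0.154 dB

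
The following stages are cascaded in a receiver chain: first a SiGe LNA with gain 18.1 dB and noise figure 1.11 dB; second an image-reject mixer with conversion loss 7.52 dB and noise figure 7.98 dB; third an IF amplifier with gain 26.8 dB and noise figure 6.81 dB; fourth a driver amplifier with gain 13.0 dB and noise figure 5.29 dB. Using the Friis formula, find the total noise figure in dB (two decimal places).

2.32 dB

Convert to linear (a loss of L dB is a gain of −L dB): F_i = 10^(NF_i/10), G_i = 10^(G_i,dB/10)
  Stage 1: F_1 = 10^(1.11/10) = 1.291, G_1 = 10^(18.1/10) = 64.57
  Stage 2: F_2 = 10^(7.98/10) = 6.281, G_2 = 10^(−7.52/10) = 0.1770
  Stage 3: F_3 = 10^(6.81/10) = 4.797, G_3 = 10^(26.8/10) = 478.6
  Stage 4: F_4 = 10^(5.29/10) = 3.381, G_4 = 10^(13.0/10) = 19.95
Friis cascade:
  F = 1.291 + (6.281 − 1)/64.57 + (4.797 − 1)/11.43 + (3.381 − 1)/5470 = 1.706
NF = 10 log₁₀(1.706) = 2.32 dB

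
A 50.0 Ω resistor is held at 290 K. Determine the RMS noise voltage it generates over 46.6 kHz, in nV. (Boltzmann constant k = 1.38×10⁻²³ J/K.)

V_n = √(4kTRB)
4kTRB = 4 × 1.38×10⁻²³ × 290 × 5.00×10¹ × 4.66×10⁴ = 3.73×10⁻¹⁴ V²
V_n = √(3.73×10⁻¹⁴) = 1.93×10⁻⁷ V = 193 nV

193 nV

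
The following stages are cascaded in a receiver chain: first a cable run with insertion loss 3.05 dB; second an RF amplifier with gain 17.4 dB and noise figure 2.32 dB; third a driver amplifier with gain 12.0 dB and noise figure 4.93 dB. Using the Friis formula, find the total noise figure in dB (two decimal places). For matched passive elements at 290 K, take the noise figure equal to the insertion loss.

5.47 dB

Convert to linear (a loss of L dB is a gain of −L dB): F_i = 10^(NF_i/10), G_i = 10^(G_i,dB/10)
  Stage 1: F_1 = 10^(3.05/10) = 2.018, G_1 = 10^(−3.05/10) = 0.4955
  Stage 2: F_2 = 10^(2.32/10) = 1.706, G_2 = 10^(17.4/10) = 54.95
  Stage 3: F_3 = 10^(4.93/10) = 3.112, G_3 = 10^(12.0/10) = 15.85
Friis cascade:
  F = 2.018 + (1.706 − 1)/0.4955 + (3.112 − 1)/27.23 = 3.521
NF = 10 log₁₀(3.521) = 5.47 dB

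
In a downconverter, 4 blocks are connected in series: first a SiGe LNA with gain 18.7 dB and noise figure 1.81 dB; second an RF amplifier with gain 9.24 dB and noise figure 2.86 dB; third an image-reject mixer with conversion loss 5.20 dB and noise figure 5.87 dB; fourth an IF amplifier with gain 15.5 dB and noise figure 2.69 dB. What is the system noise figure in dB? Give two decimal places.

Convert to linear (a loss of L dB is a gain of −L dB): F_i = 10^(NF_i/10), G_i = 10^(G_i,dB/10)
  Stage 1: F_1 = 10^(1.81/10) = 1.517, G_1 = 10^(18.7/10) = 74.13
  Stage 2: F_2 = 10^(2.86/10) = 1.932, G_2 = 10^(9.24/10) = 8.395
  Stage 3: F_3 = 10^(5.87/10) = 3.864, G_3 = 10^(−5.20/10) = 0.3020
  Stage 4: F_4 = 10^(2.69/10) = 1.858, G_4 = 10^(15.5/10) = 35.48
Friis cascade:
  F = 1.517 + (1.932 − 1)/74.13 + (3.864 − 1)/622.3 + (1.858 − 1)/187.9 = 1.539
NF = 10 log₁₀(1.539) = 1.87 dB

1.87 dB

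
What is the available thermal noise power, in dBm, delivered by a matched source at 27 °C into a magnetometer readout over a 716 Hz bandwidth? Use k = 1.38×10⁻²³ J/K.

T = 27 °C + 273.15 = 300.15 K
P_n = kTB = 1.38×10⁻²³ × 300.15 × 7.16×10² = 2.97×10⁻¹⁸ W
In dBm: 10 log₁₀(2.97×10⁻¹⁸ / 10⁻³) = −145.3 dBm

−145.3 dBm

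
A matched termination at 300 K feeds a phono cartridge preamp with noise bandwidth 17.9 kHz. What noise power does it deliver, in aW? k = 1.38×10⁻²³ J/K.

P_n = kTB = 1.38×10⁻²³ × 300 × 1.79×10⁴ = 7.41×10⁻¹⁷ W = 74.1 aW

74.1 aW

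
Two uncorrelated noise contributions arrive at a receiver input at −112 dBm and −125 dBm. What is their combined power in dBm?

−111.8 dBm

Convert to linear, add, convert back:
P₁ = 6.31×10⁻¹⁵ W, P₂ = 3.16×10⁻¹⁶ W
P_tot = 6.63×10⁻¹⁵ W → 10 log₁₀(P_tot / 10⁻³) = −111.8 dBm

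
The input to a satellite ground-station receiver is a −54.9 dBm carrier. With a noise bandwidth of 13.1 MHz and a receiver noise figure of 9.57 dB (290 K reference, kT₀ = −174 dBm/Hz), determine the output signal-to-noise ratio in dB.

Noise floor: N = −174 + 10 log₁₀(B) + NF
10 log₁₀(1.31×10⁷) = 71.17 dB
N = −174 + 71.17 + 9.57 = −93.26 dBm
SNR = P_sig − N = −54.9 − (−93.26) = 38.36 dB → 38.4 dB

38.4 dB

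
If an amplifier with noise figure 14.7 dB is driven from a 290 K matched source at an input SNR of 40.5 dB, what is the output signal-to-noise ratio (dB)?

25.8 dB

By definition F = SNR_in/SNR_out, so in dB: SNR_out = SNR_in − NF
SNR_out = 40.5 − 14.7 = 25.8 dB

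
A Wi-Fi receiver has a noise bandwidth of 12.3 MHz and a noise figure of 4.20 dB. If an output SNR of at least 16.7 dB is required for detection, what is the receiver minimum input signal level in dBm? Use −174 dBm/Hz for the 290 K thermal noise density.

−82.2 dBm

Sensitivity = −174 + 10 log₁₀(B) + NF + SNR_min
= −174 + 70.9 + 4.20 + 16.7
= −82.20 dBm → −82.2 dBm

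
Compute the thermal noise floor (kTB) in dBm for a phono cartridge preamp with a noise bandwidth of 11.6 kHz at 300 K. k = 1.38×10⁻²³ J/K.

−133.2 dBm

P_n = kTB = 1.38×10⁻²³ × 300 × 1.16×10⁴ = 4.80×10⁻¹⁷ W
In dBm: 10 log₁₀(4.80×10⁻¹⁷ / 10⁻³) = −133.2 dBm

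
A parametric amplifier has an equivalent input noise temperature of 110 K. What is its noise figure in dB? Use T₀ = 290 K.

F = 1 + T_e/T₀ = 1 + 110/290 = 1.37931
NF = 10 log₁₀(1.37931) = 1.40 dB

1.40 dB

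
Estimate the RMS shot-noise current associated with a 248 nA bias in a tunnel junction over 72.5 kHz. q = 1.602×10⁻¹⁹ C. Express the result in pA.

I_n = √(2qI·B)
2qI·B = 2 × 1.602×10⁻¹⁹ × 2.48×10⁻⁷ × 7.25×10⁴ = 5.76×10⁻²¹ A²
I_n = √(5.76×10⁻²¹) = 7.59×10⁻¹¹ A = 75.9 pA

75.9 pA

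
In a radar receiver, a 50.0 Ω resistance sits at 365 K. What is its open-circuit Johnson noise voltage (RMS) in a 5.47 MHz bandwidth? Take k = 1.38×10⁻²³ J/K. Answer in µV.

2.35 µV

V_n = √(4kTRB)
4kTRB = 4 × 1.38×10⁻²³ × 365 × 5.00×10¹ × 5.47×10⁶ = 5.51×10⁻¹² V²
V_n = √(5.51×10⁻¹²) = 2.35×10⁻⁶ V = 2.35 µV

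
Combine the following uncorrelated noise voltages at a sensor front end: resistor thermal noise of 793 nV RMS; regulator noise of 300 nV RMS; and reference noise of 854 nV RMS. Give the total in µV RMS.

Uncorrelated sources add in power (mean-square): V_tot = √(ΣV_i²)
V_tot = √[(7.93×10⁻⁷)² + (3.00×10⁻⁷)² + (8.54×10⁻⁷)²] = 1.20×10⁻⁶ V = 1.20 µV

1.20 µV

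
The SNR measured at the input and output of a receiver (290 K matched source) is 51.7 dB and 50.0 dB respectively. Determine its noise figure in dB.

1.7 dB

NF (dB) = SNR_in(dB) − SNR_out(dB) when the source is at T₀
NF = 51.7 − 50.0 = 1.7 dB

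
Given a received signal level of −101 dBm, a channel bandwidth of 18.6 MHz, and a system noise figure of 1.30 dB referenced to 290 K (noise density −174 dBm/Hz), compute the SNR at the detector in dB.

Noise floor: N = −174 + 10 log₁₀(B) + NF
10 log₁₀(1.86×10⁷) = 72.7 dB
N = −174 + 72.7 + 1.30 = −100.00 dBm
SNR = P_sig − N = −101 − (−100.00) = −1.00 dB → −1.0 dB

−1.0 dB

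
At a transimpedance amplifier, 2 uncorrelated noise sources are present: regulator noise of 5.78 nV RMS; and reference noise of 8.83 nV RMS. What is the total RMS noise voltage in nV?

10.6 nV

Uncorrelated sources add in power (mean-square): V_tot = √(ΣV_i²)
V_tot = √[(5.78×10⁻⁹)² + (8.83×10⁻⁹)²] = 1.06×10⁻⁸ V = 10.6 nV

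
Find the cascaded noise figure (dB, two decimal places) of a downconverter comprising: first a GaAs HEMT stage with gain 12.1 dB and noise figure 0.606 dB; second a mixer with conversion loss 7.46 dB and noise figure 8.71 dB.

Convert to linear (a loss of L dB is a gain of −L dB): F_i = 10^(NF_i/10), G_i = 10^(G_i,dB/10)
  Stage 1: F_1 = 10^(0.606/10) = 1.150, G_1 = 10^(12.1/10) = 16.22
  Stage 2: F_2 = 10^(8.71/10) = 7.430, G_2 = 10^(−7.46/10) = 0.1795
Friis cascade:
  F = 1.150 + (7.430 − 1)/16.22 = 1.546
NF = 10 log₁₀(1.546) = 1.89 dB

1.89 dB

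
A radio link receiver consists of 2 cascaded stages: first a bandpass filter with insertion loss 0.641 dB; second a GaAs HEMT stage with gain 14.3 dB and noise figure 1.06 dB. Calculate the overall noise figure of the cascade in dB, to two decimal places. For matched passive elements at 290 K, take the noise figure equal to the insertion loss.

1.70 dB

Convert to linear (a loss of L dB is a gain of −L dB): F_i = 10^(NF_i/10), G_i = 10^(G_i,dB/10)
  Stage 1: F_1 = 10^(0.641/10) = 1.159, G_1 = 10^(−0.641/10) = 0.8628
  Stage 2: F_2 = 10^(1.06/10) = 1.276, G_2 = 10^(14.3/10) = 26.92
Friis cascade:
  F = 1.159 + (1.276 − 1)/0.8628 = 1.479
NF = 10 log₁₀(1.479) = 1.70 dB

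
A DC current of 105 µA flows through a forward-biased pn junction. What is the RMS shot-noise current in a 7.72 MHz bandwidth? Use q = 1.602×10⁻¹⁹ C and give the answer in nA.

I_n = √(2qI·B)
2qI·B = 2 × 1.602×10⁻¹⁹ × 1.05×10⁻⁴ × 7.72×10⁶ = 2.60×10⁻¹⁶ A²
I_n = √(2.60×10⁻¹⁶) = 1.61×10⁻⁸ A = 16.1 nA

16.1 nA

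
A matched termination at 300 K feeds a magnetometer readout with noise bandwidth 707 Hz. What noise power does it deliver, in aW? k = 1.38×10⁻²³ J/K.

2.93 aW

P_n = kTB = 1.38×10⁻²³ × 300 × 7.07×10² = 2.93×10⁻¹⁸ W = 2.93 aW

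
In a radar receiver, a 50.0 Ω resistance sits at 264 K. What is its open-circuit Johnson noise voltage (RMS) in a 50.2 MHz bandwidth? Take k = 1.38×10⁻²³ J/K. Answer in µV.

V_n = √(4kTRB)
4kTRB = 4 × 1.38×10⁻²³ × 264 × 5.00×10¹ × 5.02×10⁷ = 3.66×10⁻¹¹ V²
V_n = √(3.66×10⁻¹¹) = 6.05×10⁻⁶ V = 6.05 µV

6.05 µV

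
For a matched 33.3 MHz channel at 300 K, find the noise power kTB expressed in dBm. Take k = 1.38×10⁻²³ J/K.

−98.6 dBm

P_n = kTB = 1.38×10⁻²³ × 300 × 3.33×10⁷ = 1.38×10⁻¹³ W
In dBm: 10 log₁₀(1.38×10⁻¹³ / 10⁻³) = −98.6 dBm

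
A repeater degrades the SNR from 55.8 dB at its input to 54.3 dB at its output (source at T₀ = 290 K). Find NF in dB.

NF (dB) = SNR_in(dB) − SNR_out(dB) when the source is at T₀
NF = 55.8 − 54.3 = 1.5 dB

1.5 dB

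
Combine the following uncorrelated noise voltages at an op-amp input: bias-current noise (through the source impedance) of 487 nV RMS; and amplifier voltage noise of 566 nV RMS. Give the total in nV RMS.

Uncorrelated sources add in power (mean-square): V_tot = √(ΣV_i²)
V_tot = √[(4.87×10⁻⁷)² + (5.66×10⁻⁷)²] = 7.47×10⁻⁷ V = 747 nV

747 nV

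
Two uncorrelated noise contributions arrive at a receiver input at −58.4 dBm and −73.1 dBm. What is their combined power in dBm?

Convert to linear, add, convert back:
P₁ = 1.45×10⁻⁹ W, P₂ = 4.90×10⁻¹¹ W
P_tot = 1.49×10⁻⁹ W → 10 log₁₀(P_tot / 10⁻³) = −58.3 dBm

−58.3 dBm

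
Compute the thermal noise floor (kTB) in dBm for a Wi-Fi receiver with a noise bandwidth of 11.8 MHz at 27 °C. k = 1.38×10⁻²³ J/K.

T = 27 °C + 273.15 = 300.15 K
P_n = kTB = 1.38×10⁻²³ × 300.15 × 1.18×10⁷ = 4.89×10⁻¹⁴ W
In dBm: 10 log₁₀(4.89×10⁻¹⁴ / 10⁻³) = −103.1 dBm

−103.1 dBm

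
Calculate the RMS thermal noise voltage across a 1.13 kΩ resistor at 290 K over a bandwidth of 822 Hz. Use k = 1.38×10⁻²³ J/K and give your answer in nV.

V_n = √(4kTRB)
4kTRB = 4 × 1.38×10⁻²³ × 290 × 1.13×10³ × 8.22×10² = 1.49×10⁻¹⁴ V²
V_n = √(1.49×10⁻¹⁴) = 1.22×10⁻⁷ V = 122 nV

122 nV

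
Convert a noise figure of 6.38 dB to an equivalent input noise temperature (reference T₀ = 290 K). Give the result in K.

F = 10^(6.38/10) = 4.3451
T_e = (F − 1)·T₀ = (4.3451 − 1) × 290 = 970 K

970 K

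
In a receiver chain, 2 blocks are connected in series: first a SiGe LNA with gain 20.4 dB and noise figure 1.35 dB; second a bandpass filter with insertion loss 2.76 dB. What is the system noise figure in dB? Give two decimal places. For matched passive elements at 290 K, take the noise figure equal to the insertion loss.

1.38 dB

Convert to linear (a loss of L dB is a gain of −L dB): F_i = 10^(NF_i/10), G_i = 10^(G_i,dB/10)
  Stage 1: F_1 = 10^(1.35/10) = 1.365, G_1 = 10^(20.4/10) = 109.6
  Stage 2: F_2 = 10^(2.76/10) = 1.888, G_2 = 10^(−2.76/10) = 0.5297
Friis cascade:
  F = 1.365 + (1.888 − 1)/109.6 = 1.373
NF = 10 log₁₀(1.373) = 1.38 dB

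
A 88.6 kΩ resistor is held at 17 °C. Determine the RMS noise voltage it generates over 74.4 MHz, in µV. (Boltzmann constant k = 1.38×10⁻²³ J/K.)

T = 17 °C + 273.15 = 290.15 K
V_n = √(4kTRB)
4kTRB = 4 × 1.38×10⁻²³ × 290.15 × 8.86×10⁴ × 7.44×10⁷ = 1.06×10⁻⁷ V²
V_n = √(1.06×10⁻⁷) = 3.25×10⁻⁴ V = 325 µV

325 µV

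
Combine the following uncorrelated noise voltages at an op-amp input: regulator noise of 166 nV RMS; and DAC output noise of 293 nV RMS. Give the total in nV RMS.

Uncorrelated sources add in power (mean-square): V_tot = √(ΣV_i²)
V_tot = √[(1.66×10⁻⁷)² + (2.93×10⁻⁷)²] = 3.37×10⁻⁷ V = 337 nV

337 nV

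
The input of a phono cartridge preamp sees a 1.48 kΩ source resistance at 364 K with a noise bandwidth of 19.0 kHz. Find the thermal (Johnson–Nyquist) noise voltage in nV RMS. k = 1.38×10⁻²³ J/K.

V_n = √(4kTRB)
4kTRB = 4 × 1.38×10⁻²³ × 364 × 1.48×10³ × 1.90×10⁴ = 5.65×10⁻¹³ V²
V_n = √(5.65×10⁻¹³) = 7.52×10⁻⁷ V = 752 nV

752 nV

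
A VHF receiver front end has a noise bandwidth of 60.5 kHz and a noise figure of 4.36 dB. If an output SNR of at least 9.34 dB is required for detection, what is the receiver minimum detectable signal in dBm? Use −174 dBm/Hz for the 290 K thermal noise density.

−112.5 dBm

Sensitivity = −174 + 10 log₁₀(B) + NF + SNR_min
= −174 + 47.82 + 4.36 + 9.34
= −112.48 dBm → −112.5 dBm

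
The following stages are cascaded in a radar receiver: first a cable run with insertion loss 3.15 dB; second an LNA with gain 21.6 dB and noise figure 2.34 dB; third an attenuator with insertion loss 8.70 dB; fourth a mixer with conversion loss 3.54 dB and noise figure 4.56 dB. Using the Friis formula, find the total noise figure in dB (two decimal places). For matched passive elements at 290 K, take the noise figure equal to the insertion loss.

5.83 dB

Convert to linear (a loss of L dB is a gain of −L dB): F_i = 10^(NF_i/10), G_i = 10^(G_i,dB/10)
  Stage 1: F_1 = 10^(3.15/10) = 2.065, G_1 = 10^(−3.15/10) = 0.4842
  Stage 2: F_2 = 10^(2.34/10) = 1.714, G_2 = 10^(21.6/10) = 144.5
  Stage 3: F_3 = 10^(8.70/10) = 7.413, G_3 = 10^(−8.70/10) = 0.1349
  Stage 4: F_4 = 10^(4.56/10) = 2.858, G_4 = 10^(−3.54/10) = 0.4426
Friis cascade:
  F = 2.065 + (1.714 − 1)/0.4842 + (7.413 − 1)/69.98 + (2.858 − 1)/9.441 = 3.828
NF = 10 log₁₀(3.828) = 5.83 dB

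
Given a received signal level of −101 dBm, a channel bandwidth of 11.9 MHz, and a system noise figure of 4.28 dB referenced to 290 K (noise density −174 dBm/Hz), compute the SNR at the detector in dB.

Noise floor: N = −174 + 10 log₁₀(B) + NF
10 log₁₀(1.19×10⁷) = 70.76 dB
N = −174 + 70.76 + 4.28 = −98.96 dBm
SNR = P_sig − N = −101 − (−98.96) = −2.04 dB → −2.0 dB

−2.0 dB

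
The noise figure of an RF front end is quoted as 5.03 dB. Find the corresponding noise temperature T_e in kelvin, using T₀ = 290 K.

633 K

F = 10^(5.03/10) = 3.1842
T_e = (F − 1)·T₀ = (3.1842 − 1) × 290 = 633 K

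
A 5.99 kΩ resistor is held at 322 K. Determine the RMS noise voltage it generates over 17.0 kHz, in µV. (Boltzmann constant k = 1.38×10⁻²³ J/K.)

V_n = √(4kTRB)
4kTRB = 4 × 1.38×10⁻²³ × 322 × 5.99×10³ × 1.70×10⁴ = 1.81×10⁻¹² V²
V_n = √(1.81×10⁻¹²) = 1.35×10⁻⁶ V = 1.35 µV

1.35 µV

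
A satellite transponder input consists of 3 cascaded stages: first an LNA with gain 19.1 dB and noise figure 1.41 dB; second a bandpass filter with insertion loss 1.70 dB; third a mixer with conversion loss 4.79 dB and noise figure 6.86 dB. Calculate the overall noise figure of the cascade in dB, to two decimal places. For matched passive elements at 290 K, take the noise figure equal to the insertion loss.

1.64 dB

Convert to linear (a loss of L dB is a gain of −L dB): F_i = 10^(NF_i/10), G_i = 10^(G_i,dB/10)
  Stage 1: F_1 = 10^(1.41/10) = 1.384, G_1 = 10^(19.1/10) = 81.28
  Stage 2: F_2 = 10^(1.70/10) = 1.479, G_2 = 10^(−1.70/10) = 0.6761
  Stage 3: F_3 = 10^(6.86/10) = 4.853, G_3 = 10^(−4.79/10) = 0.3319
Friis cascade:
  F = 1.384 + (1.479 − 1)/81.28 + (4.853 − 1)/54.95 = 1.460
NF = 10 log₁₀(1.460) = 1.64 dB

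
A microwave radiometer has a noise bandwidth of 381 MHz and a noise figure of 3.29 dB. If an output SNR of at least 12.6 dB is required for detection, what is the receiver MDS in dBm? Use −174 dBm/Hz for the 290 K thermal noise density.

Sensitivity = −174 + 10 log₁₀(B) + NF + SNR_min
= −174 + 85.81 + 3.29 + 12.6
= −72.30 dBm → −72.3 dBm

−72.3 dBm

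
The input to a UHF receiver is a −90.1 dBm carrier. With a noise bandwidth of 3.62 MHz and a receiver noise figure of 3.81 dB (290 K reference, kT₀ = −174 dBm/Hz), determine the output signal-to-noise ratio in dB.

14.5 dB

Noise floor: N = −174 + 10 log₁₀(B) + NF
10 log₁₀(3.62×10⁶) = 65.59 dB
N = −174 + 65.59 + 3.81 = −104.60 dBm
SNR = P_sig − N = −90.1 − (−104.60) = 14.50 dB → 14.5 dB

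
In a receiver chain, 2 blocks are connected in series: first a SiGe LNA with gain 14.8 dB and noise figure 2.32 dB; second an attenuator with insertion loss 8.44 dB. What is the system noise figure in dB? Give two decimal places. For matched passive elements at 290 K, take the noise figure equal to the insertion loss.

2.80 dB

Convert to linear (a loss of L dB is a gain of −L dB): F_i = 10^(NF_i/10), G_i = 10^(G_i,dB/10)
  Stage 1: F_1 = 10^(2.32/10) = 1.706, G_1 = 10^(14.8/10) = 30.20
  Stage 2: F_2 = 10^(8.44/10) = 6.982, G_2 = 10^(−8.44/10) = 0.1432
Friis cascade:
  F = 1.706 + (6.982 − 1)/30.20 = 1.904
NF = 10 log₁₀(1.904) = 2.80 dB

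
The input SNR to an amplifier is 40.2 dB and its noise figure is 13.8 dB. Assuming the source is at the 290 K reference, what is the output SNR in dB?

By definition F = SNR_in/SNR_out, so in dB: SNR_out = SNR_in − NF
SNR_out = 40.2 − 13.8 = 26.4 dB

26.4 dB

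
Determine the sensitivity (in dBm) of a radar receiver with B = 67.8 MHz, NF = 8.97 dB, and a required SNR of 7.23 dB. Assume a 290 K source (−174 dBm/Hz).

−79.5 dBm

Sensitivity = −174 + 10 log₁₀(B) + NF + SNR_min
= −174 + 78.31 + 8.97 + 7.23
= −79.49 dBm → −79.5 dBm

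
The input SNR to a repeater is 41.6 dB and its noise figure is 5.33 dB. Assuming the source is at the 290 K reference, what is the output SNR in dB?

36.27 dB

By definition F = SNR_in/SNR_out, so in dB: SNR_out = SNR_in − NF
SNR_out = 41.6 − 5.33 = 36.27 dB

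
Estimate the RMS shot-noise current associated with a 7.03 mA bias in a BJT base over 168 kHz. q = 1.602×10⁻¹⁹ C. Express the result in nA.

I_n = √(2qI·B)
2qI·B = 2 × 1.602×10⁻¹⁹ × 7.03×10⁻³ × 1.68×10⁵ = 3.78×10⁻¹⁶ A²
I_n = √(3.78×10⁻¹⁶) = 1.95×10⁻⁸ A = 19.5 nA

19.5 nA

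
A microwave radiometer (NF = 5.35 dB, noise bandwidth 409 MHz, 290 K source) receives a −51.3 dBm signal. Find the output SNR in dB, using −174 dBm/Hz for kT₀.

31.2 dB

Noise floor: N = −174 + 10 log₁₀(B) + NF
10 log₁₀(4.09×10⁸) = 86.12 dB
N = −174 + 86.12 + 5.35 = −82.53 dBm
SNR = P_sig − N = −51.3 − (−82.53) = 31.23 dB → 31.2 dB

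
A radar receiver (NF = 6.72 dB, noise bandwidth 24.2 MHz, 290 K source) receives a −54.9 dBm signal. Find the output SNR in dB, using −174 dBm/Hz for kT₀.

38.5 dB

Noise floor: N = −174 + 10 log₁₀(B) + NF
10 log₁₀(2.42×10⁷) = 73.84 dB
N = −174 + 73.84 + 6.72 = −93.44 dBm
SNR = P_sig − N = −54.9 − (−93.44) = 38.54 dB → 38.5 dB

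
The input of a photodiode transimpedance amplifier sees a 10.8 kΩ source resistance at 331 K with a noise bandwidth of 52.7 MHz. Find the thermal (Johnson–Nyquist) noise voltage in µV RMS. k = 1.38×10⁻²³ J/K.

V_n = √(4kTRB)
4kTRB = 4 × 1.38×10⁻²³ × 331 × 1.08×10⁴ × 5.27×10⁷ = 1.04×10⁻⁸ V²
V_n = √(1.04×10⁻⁸) = 1.02×10⁻⁴ V = 102 µV

102 µV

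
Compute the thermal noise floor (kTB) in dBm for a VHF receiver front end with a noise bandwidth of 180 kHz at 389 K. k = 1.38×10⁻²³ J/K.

P_n = kTB = 1.38×10⁻²³ × 389 × 1.80×10⁵ = 9.66×10⁻¹⁶ W
In dBm: 10 log₁₀(9.66×10⁻¹⁶ / 10⁻³) = −120.1 dBm

−120.1 dBm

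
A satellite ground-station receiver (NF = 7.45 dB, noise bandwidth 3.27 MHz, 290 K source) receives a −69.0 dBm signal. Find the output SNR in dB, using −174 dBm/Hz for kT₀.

32.4 dB

Noise floor: N = −174 + 10 log₁₀(B) + NF
10 log₁₀(3.27×10⁶) = 65.15 dB
N = −174 + 65.15 + 7.45 = −101.40 dBm
SNR = P_sig − N = −69.0 − (−101.40) = 32.40 dB → 32.4 dB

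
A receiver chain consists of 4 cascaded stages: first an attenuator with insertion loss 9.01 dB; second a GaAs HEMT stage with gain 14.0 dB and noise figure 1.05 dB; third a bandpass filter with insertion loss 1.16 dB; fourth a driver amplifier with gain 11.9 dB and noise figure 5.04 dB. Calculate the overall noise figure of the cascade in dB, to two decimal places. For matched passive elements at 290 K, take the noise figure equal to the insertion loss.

Convert to linear (a loss of L dB is a gain of −L dB): F_i = 10^(NF_i/10), G_i = 10^(G_i,dB/10)
  Stage 1: F_1 = 10^(9.01/10) = 7.962, G_1 = 10^(−9.01/10) = 0.1256
  Stage 2: F_2 = 10^(1.05/10) = 1.274, G_2 = 10^(14.0/10) = 25.12
  Stage 3: F_3 = 10^(1.16/10) = 1.306, G_3 = 10^(−1.16/10) = 0.7656
  Stage 4: F_4 = 10^(5.04/10) = 3.192, G_4 = 10^(11.9/10) = 15.49
Friis cascade:
  F = 7.962 + (1.274 − 1)/0.1256 + (1.306 − 1)/3.155 + (3.192 − 1)/2.415 = 11.14
NF = 10 log₁₀(11.14) = 10.47 dB

10.47 dB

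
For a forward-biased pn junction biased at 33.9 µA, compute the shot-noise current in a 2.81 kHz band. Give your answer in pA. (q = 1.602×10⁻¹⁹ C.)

175 pA

I_n = √(2qI·B)
2qI·B = 2 × 1.602×10⁻¹⁹ × 3.39×10⁻⁵ × 2.81×10³ = 3.05×10⁻²⁰ A²
I_n = √(3.05×10⁻²⁰) = 1.75×10⁻¹⁰ A = 175 pA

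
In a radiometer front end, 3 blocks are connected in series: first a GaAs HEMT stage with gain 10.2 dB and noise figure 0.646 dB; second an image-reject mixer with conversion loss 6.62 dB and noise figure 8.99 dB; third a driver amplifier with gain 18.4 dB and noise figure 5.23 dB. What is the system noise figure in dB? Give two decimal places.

Convert to linear (a loss of L dB is a gain of −L dB): F_i = 10^(NF_i/10), G_i = 10^(G_i,dB/10)
  Stage 1: F_1 = 10^(0.646/10) = 1.160, G_1 = 10^(10.2/10) = 10.47
  Stage 2: F_2 = 10^(8.99/10) = 7.925, G_2 = 10^(−6.62/10) = 0.2178
  Stage 3: F_3 = 10^(5.23/10) = 3.334, G_3 = 10^(18.4/10) = 69.18
Friis cascade:
  F = 1.160 + (7.925 − 1)/10.47 + (3.334 − 1)/2.280 = 2.845
NF = 10 log₁₀(2.845) = 4.54 dB

4.54 dB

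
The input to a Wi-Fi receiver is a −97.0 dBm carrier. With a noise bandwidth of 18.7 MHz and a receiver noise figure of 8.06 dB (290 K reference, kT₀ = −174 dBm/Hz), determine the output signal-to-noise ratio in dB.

−3.8 dB

Noise floor: N = −174 + 10 log₁₀(B) + NF
10 log₁₀(1.87×10⁷) = 72.72 dB
N = −174 + 72.72 + 8.06 = −93.22 dBm
SNR = P_sig − N = −97.0 − (−93.22) = −3.78 dB → −3.8 dB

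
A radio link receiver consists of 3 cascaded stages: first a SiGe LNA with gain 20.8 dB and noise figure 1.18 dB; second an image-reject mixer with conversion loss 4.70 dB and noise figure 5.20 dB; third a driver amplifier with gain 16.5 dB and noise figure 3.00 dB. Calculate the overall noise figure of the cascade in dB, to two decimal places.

1.32 dB

Convert to linear (a loss of L dB is a gain of −L dB): F_i = 10^(NF_i/10), G_i = 10^(G_i,dB/10)
  Stage 1: F_1 = 10^(1.18/10) = 1.312, G_1 = 10^(20.8/10) = 120.2
  Stage 2: F_2 = 10^(5.20/10) = 3.311, G_2 = 10^(−4.70/10) = 0.3388
  Stage 3: F_3 = 10^(3.00/10) = 1.995, G_3 = 10^(16.5/10) = 44.67
Friis cascade:
  F = 1.312 + (3.311 − 1)/120.2 + (1.995 − 1)/40.74 = 1.356
NF = 10 log₁₀(1.356) = 1.32 dB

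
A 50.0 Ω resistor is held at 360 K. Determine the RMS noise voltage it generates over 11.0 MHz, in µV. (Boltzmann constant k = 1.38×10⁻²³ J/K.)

3.31 µV

V_n = √(4kTRB)
4kTRB = 4 × 1.38×10⁻²³ × 360 × 5.00×10¹ × 1.10×10⁷ = 1.09×10⁻¹¹ V²
V_n = √(1.09×10⁻¹¹) = 3.31×10⁻⁶ V = 3.31 µV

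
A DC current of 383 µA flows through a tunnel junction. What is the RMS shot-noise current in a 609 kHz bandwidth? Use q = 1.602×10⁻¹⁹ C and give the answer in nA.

I_n = √(2qI·B)
2qI·B = 2 × 1.602×10⁻¹⁹ × 3.83×10⁻⁴ × 6.09×10⁵ = 7.47×10⁻¹⁷ A²
I_n = √(7.47×10⁻¹⁷) = 8.64×10⁻⁹ A = 8.64 nA

8.64 nA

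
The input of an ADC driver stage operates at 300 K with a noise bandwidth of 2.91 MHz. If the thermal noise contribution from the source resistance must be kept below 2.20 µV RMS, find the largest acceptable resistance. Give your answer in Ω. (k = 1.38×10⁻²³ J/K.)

100 Ω

Johnson–Nyquist: V_n = √(4kTRB) ⇒ R = V_n² / (4kTB)
4kTB = 4 × 1.38×10⁻²³ × 300 × 2.91×10⁶ = 4.82×10⁻¹⁴
R = (2.20×10⁻⁶)² / 4.82×10⁻¹⁴ = 1.00×10² Ω = 100 Ω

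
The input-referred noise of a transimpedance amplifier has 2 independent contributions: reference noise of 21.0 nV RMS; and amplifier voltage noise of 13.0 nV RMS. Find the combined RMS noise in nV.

Uncorrelated sources add in power (mean-square): V_tot = √(ΣV_i²)
V_tot = √[(2.10×10⁻⁸)² + (1.30×10⁻⁸)²] = 2.47×10⁻⁸ V = 24.7 nV

24.7 nV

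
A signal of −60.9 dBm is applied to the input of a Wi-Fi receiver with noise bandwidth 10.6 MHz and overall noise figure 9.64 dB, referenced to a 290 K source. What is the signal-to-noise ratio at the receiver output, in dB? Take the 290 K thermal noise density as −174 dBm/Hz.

Noise floor: N = −174 + 10 log₁₀(B) + NF
10 log₁₀(1.06×10⁷) = 70.25 dB
N = −174 + 70.25 + 9.64 = −94.11 dBm
SNR = P_sig − N = −60.9 − (−94.11) = 33.21 dB → 33.2 dB

33.2 dB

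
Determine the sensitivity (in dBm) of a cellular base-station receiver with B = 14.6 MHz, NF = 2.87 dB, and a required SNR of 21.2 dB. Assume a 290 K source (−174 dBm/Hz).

Sensitivity = −174 + 10 log₁₀(B) + NF + SNR_min
= −174 + 71.64 + 2.87 + 21.2
= −78.29 dBm → −78.3 dBm

−78.3 dBm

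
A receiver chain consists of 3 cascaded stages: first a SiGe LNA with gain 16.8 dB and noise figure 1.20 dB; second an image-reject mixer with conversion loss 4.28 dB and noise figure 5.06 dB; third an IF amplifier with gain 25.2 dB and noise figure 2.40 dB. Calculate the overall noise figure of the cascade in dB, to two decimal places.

Convert to linear (a loss of L dB is a gain of −L dB): F_i = 10^(NF_i/10), G_i = 10^(G_i,dB/10)
  Stage 1: F_1 = 10^(1.20/10) = 1.318, G_1 = 10^(16.8/10) = 47.86
  Stage 2: F_2 = 10^(5.06/10) = 3.206, G_2 = 10^(−4.28/10) = 0.3733
  Stage 3: F_3 = 10^(2.40/10) = 1.738, G_3 = 10^(25.2/10) = 331.1
Friis cascade:
  F = 1.318 + (3.206 − 1)/47.86 + (1.738 − 1)/17.86 = 1.406
NF = 10 log₁₀(1.406) = 1.48 dB

1.48 dB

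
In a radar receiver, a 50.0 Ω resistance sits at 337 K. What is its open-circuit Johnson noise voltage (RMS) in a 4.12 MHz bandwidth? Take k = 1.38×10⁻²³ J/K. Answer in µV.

1.96 µV

V_n = √(4kTRB)
4kTRB = 4 × 1.38×10⁻²³ × 337 × 5.00×10¹ × 4.12×10⁶ = 3.83×10⁻¹² V²
V_n = √(3.83×10⁻¹²) = 1.96×10⁻⁶ V = 1.96 µV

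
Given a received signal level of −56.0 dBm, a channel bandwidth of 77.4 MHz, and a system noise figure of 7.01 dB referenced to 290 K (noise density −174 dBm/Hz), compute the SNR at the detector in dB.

32.1 dB

Noise floor: N = −174 + 10 log₁₀(B) + NF
10 log₁₀(7.74×10⁷) = 78.89 dB
N = −174 + 78.89 + 7.01 = −88.10 dBm
SNR = P_sig − N = −56.0 − (−88.10) = 32.10 dB → 32.1 dB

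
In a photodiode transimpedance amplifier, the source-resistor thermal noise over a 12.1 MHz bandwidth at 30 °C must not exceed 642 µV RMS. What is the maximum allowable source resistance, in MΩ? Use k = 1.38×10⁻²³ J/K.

T = 30 °C + 273.15 = 303.15 K
Johnson–Nyquist: V_n = √(4kTRB) ⇒ R = V_n² / (4kTB)
4kTB = 4 × 1.38×10⁻²³ × 303.15 × 1.21×10⁷ = 2.02×10⁻¹³
R = (6.42×10⁻⁴)² / 2.02×10⁻¹³ = 2.04×10⁶ Ω = 2.04 MΩ

2.04 MΩ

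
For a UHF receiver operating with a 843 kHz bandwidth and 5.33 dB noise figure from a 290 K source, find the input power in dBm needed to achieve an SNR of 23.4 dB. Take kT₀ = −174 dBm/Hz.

Sensitivity = −174 + 10 log₁₀(B) + NF + SNR_min
= −174 + 59.26 + 5.33 + 23.4
= −86.01 dBm → −86.0 dBm

−86.0 dBm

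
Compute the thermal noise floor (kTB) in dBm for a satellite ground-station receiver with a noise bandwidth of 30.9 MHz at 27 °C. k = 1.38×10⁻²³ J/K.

T = 27 °C + 273.15 = 300.15 K
P_n = kTB = 1.38×10⁻²³ × 300.15 × 3.09×10⁷ = 1.28×10⁻¹³ W
In dBm: 10 log₁₀(1.28×10⁻¹³ / 10⁻³) = −98.9 dBm

−98.9 dBm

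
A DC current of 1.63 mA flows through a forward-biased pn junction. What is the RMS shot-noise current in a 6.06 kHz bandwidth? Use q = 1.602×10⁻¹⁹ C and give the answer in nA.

1.78 nA

I_n = √(2qI·B)
2qI·B = 2 × 1.602×10⁻¹⁹ × 1.63×10⁻³ × 6.06×10³ = 3.16×10⁻¹⁸ A²
I_n = √(3.16×10⁻¹⁸) = 1.78×10⁻⁹ A = 1.78 nA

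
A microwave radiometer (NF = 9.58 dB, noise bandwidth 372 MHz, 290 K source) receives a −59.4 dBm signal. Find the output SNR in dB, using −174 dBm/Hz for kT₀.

Noise floor: N = −174 + 10 log₁₀(B) + NF
10 log₁₀(3.72×10⁸) = 85.71 dB
N = −174 + 85.71 + 9.58 = −78.71 dBm
SNR = P_sig − N = −59.4 − (−78.71) = 19.31 dB → 19.3 dB

19.3 dB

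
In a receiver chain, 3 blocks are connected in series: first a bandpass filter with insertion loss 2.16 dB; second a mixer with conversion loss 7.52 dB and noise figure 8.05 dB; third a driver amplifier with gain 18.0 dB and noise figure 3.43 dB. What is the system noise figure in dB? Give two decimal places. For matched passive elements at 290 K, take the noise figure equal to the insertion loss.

Convert to linear (a loss of L dB is a gain of −L dB): F_i = 10^(NF_i/10), G_i = 10^(G_i,dB/10)
  Stage 1: F_1 = 10^(2.16/10) = 1.644, G_1 = 10^(−2.16/10) = 0.6081
  Stage 2: F_2 = 10^(8.05/10) = 6.383, G_2 = 10^(−7.52/10) = 0.1770
  Stage 3: F_3 = 10^(3.43/10) = 2.203, G_3 = 10^(18.0/10) = 63.10
Friis cascade:
  F = 1.644 + (6.383 − 1)/0.6081 + (2.203 − 1)/0.1076 = 21.67
NF = 10 log₁₀(21.67) = 13.36 dB

13.36 dB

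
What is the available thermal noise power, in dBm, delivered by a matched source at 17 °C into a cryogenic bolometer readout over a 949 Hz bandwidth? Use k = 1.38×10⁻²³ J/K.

−144.2 dBm

T = 17 °C + 273.15 = 290.15 K
P_n = kTB = 1.38×10⁻²³ × 290.15 × 9.49×10² = 3.80×10⁻¹⁸ W
In dBm: 10 log₁₀(3.80×10⁻¹⁸ / 10⁻³) = −144.2 dBm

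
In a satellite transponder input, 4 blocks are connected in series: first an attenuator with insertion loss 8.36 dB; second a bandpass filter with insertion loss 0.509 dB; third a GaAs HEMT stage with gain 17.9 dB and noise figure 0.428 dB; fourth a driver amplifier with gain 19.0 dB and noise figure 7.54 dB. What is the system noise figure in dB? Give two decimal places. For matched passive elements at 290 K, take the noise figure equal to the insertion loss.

Convert to linear (a loss of L dB is a gain of −L dB): F_i = 10^(NF_i/10), G_i = 10^(G_i,dB/10)
  Stage 1: F_1 = 10^(8.36/10) = 6.855, G_1 = 10^(−8.36/10) = 0.1459
  Stage 2: F_2 = 10^(0.509/10) = 1.124, G_2 = 10^(−0.509/10) = 0.8894
  Stage 3: F_3 = 10^(0.428/10) = 1.104, G_3 = 10^(17.9/10) = 61.66
  Stage 4: F_4 = 10^(7.54/10) = 5.675, G_4 = 10^(19.0/10) = 79.43
Friis cascade:
  F = 6.855 + (1.124 − 1)/0.1459 + (1.104 − 1)/0.1297 + (5.675 − 1)/8.000 = 9.090
NF = 10 log₁₀(9.090) = 9.59 dB

9.59 dB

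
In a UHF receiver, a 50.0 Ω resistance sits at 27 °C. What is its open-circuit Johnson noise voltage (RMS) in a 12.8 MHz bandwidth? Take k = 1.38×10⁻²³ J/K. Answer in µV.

T = 27 °C + 273.15 = 300.15 K
V_n = √(4kTRB)
4kTRB = 4 × 1.38×10⁻²³ × 300.15 × 5.00×10¹ × 1.28×10⁷ = 1.06×10⁻¹¹ V²
V_n = √(1.06×10⁻¹¹) = 3.26×10⁻⁶ V = 3.26 µV

3.26 µV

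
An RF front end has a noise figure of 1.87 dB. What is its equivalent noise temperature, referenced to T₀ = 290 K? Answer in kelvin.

156 K

F = 10^(1.87/10) = 1.53815
T_e = (F − 1)·T₀ = (1.53815 − 1) × 290 = 156 K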